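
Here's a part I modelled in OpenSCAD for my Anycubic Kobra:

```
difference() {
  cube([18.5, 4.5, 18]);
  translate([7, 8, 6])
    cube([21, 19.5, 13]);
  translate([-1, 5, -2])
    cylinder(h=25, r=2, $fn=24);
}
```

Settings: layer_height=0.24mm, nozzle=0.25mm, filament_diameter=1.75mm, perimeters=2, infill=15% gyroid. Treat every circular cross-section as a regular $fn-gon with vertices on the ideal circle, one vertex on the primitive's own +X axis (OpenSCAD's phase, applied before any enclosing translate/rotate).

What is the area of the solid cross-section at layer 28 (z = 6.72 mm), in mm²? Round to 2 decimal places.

At z = 6.72 mm: the cube (footprint 18.5×4.5) is included at this height (area 83.25 mm²); the cube at (7, 8) (footprint 21×19.5) is included at this height (area 409.50 mm²); the r=2 cylinder at (-1, 5) contributes a regular 24-gon of circumradius 2 (area = (24/2)·2.000²·sin(360°/24) = 12.42 mm²); Taking the first minus the rest: starting from the 18.5×4.5 cube (83.25 mm²), the 21×19.5 cube at (7, 8) misses the remaining region (no effect); the r=2 cylinder at (-1, 5) partially overlaps it — only the 0.72 mm² overlap (of its 12.42 mm²) is removed, clipping the outline — area = 82.53 mm². Overall, the cross-section is a single solid region. Net area = 82.53 mm².

82.53 mm²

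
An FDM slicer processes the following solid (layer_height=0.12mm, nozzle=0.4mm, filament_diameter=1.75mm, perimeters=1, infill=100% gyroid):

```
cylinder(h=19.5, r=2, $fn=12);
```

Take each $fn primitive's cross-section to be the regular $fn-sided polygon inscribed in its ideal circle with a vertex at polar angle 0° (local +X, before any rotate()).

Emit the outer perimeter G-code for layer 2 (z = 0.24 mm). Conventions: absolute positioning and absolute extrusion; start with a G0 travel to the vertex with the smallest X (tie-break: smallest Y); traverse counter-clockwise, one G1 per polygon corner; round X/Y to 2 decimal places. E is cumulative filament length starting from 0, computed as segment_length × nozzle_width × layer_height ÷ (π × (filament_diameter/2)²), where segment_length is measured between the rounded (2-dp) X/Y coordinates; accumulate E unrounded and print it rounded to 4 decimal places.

At z = 0.24 mm: the r=2 cylinder contributes a regular 12-gon of circumradius 2. The outline is a single polygon with 12 vertices. Extrusion per mm of travel: 0.4 × 0.12 / (π × 0.875²) = 0.019956. Accumulating E over each segment gives final E = 0.2478.

G0 X-2.00 Y0.00 Z0.24
G1 X-1.73 Y-1.00 E0.0207
G1 X-1.00 Y-1.73 E0.0413
G1 X0.00 Y-2.00 E0.0619
G1 X1.00 Y-1.73 E0.0826
G1 X1.73 Y-1.00 E0.1032
G1 X2.00 Y0.00 E0.1239
G1 X1.73 Y1.00 E0.1446
G1 X1.00 Y1.73 E0.1652
G1 X0.00 Y2.00 E0.1858
G1 X-1.00 Y1.73 E0.2065
G1 X-1.73 Y1.00 E0.2271
G1 X-2.00 Y0.00 E0.2478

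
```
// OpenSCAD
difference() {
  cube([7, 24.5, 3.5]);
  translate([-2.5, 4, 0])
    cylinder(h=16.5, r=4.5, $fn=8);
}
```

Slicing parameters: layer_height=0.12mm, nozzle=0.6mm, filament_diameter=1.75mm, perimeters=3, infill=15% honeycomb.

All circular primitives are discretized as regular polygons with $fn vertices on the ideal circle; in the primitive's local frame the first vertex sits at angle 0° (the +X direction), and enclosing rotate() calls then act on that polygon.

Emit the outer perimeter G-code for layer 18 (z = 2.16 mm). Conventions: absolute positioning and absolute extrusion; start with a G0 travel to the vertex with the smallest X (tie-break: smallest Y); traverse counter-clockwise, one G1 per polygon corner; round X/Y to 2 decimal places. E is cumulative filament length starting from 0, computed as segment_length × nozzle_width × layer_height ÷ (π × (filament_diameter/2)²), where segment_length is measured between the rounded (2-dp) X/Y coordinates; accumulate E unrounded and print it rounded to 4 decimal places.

G0 X0.00 Y0.00 Z2.16
G1 X7.00 Y0.00 E0.2095
G1 X7.00 Y24.50 E0.9429
G1 X0.00 Y24.50 E1.1525
G1 X0.00 Y7.46 E1.6625
G1 X0.68 Y7.18 E1.6846
G1 X2.00 Y4.00 E1.7876
G1 X0.68 Y0.82 E1.8907
G1 X0.00 Y0.54 E1.9127
G1 X0.00 Y0.00 E1.9289

At z = 2.16 mm: the 7×24.5 cube contributes its full rectangle; the cylinder at (-2.5, 4): section is a regular 8-gon, circumradius r=4.5; Taking the first minus the rest: starting from the 7×24.5 cube, the r=4.5 cylinder at (-2.5, 4) partially overlaps it — only the 8.73 mm² overlap (of its 57.28 mm²) is removed, clipping the outline — 1 connected region. The outline is a single polygon with 9 vertices. Extrusion per mm of travel: 0.6 × 0.12 / (π × 0.875²) = 0.029934. Accumulating E over each segment gives final E = 1.9289.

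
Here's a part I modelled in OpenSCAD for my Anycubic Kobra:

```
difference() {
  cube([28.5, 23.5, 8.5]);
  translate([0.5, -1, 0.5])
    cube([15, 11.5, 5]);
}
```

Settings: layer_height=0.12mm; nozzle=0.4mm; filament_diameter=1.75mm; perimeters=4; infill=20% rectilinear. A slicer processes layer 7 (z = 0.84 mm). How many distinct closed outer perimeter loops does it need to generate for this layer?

1

At z = 0.84 mm: the cube is present — its section is the full 28.5×23.5 rectangle; the 15×11.5 cube at (0.5, -1) contributes its full rectangle; Subtracting the remaining from the first: starting from the 28.5×23.5 cube, the 15×11.5 cube at (0.5, -1) partially overlaps it — only the 157.50 mm² overlap (of its 172.50 mm²) is removed, clipping the outline — 1 connected region. The result has 1 disconnected region.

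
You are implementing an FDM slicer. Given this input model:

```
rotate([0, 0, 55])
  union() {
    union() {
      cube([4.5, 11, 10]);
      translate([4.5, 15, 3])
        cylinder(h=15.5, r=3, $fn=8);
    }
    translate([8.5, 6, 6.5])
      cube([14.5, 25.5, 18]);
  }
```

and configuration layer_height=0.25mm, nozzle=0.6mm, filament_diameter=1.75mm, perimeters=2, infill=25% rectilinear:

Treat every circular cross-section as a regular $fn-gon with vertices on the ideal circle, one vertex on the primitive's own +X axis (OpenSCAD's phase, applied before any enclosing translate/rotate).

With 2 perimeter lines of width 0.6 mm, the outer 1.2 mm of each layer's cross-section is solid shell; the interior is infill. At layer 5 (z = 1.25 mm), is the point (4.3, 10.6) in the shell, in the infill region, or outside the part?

outside

At z = 1.25 mm: the cube is present — its section is the full 4.5×11 rectangle; the cylinder at (4.5, 15) does not reach this height (z outside [3, 18.5]); Combining (union): only the 4.5×11 cube is present, so the union is just that shape — 1 connected region; the cube at (8.5, 6) is absent (z outside [6.5, 24.5]); Taking the union: only the result so far is present, so the union is just that shape — 1 connected region; (rotated 55° about Z; rotation is an isometry so areas/perimeters/island counts are preserved). Overall, the cross-section is a single solid region. Undo the 55° rotation: the query point maps to (11.149, 2.558) in the un-rotated model frame. The nearest boundary edge runs (4.50, 0.00)→(4.50, 11.00); distance from the point to it = 6.65 mm. The point is not inside any of the regions above, so it lies outside the cross-section (6.65 mm from the nearest boundary).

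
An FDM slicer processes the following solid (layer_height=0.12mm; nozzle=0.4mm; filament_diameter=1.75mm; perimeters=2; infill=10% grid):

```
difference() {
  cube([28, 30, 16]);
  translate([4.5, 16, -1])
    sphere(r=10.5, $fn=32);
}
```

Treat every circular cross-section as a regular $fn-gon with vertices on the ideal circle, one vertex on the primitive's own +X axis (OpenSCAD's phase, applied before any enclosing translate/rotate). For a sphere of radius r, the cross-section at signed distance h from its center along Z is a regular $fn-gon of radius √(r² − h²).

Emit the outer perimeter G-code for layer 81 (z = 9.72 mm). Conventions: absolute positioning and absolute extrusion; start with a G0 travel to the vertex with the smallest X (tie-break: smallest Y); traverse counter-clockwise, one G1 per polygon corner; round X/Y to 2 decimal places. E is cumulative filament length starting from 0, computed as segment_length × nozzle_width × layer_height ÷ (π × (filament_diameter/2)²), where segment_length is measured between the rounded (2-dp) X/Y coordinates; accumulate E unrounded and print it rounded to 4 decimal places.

G0 X0.00 Y0.00 Z9.72
G1 X28.00 Y0.00 E0.5588
G1 X28.00 Y30.00 E1.1575
G1 X0.00 Y30.00 E1.7162
G1 X0.00 Y0.00 E2.3149

At z = 9.72 mm: the 28×30 cube contributes its full rectangle; the sphere at (4.5, 16) is absent (|z−center|=10.720 > r=10.5); Subtracting the remaining from the first: none of the subtracted shapes is present at this height, so the 28×30 cube is unchanged — 1 connected region. The outline is a single polygon with 4 vertices. Extrusion per mm of travel: 0.4 × 0.12 / (π × 0.875²) = 0.019956. Accumulating E over each segment gives final E = 2.3149.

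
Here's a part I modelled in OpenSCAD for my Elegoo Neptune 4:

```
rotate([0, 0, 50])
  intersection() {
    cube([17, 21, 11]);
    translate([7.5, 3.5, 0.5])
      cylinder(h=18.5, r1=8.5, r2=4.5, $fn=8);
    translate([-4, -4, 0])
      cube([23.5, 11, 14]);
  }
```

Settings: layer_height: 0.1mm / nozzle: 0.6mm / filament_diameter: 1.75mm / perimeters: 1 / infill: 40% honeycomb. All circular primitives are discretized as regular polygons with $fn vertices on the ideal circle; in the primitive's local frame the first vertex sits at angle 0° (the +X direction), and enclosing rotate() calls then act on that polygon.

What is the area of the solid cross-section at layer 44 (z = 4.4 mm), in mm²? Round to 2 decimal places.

At z = 4.4 mm: the cube (footprint 17×21) is included at this height (area 357.00 mm²); the cone at (7.5, 3.5) contributes a regular 8-gon of circumradius 7.657 (interpolated between r1=8.5 and r2=4.5 at t=0.211) (area = (8/2)·7.657²·sin(360°/8) = 165.82 mm²); the 23.5×11 cube at (-4, -4) contributes its full rectangle (area 258.50 mm²); Keeping only the common overlap: the cone at (7.5, 3.5) partially overlaps the 17×21 cube; clipping to the common part keeps 131.37 mm²; the 23.5×11 cube at (-4, -4) partially overlaps the running intersection; clipping to the common part keeps 96.99 mm² — area = 96.99 mm²; (rotated 50° about Z; rotation is an isometry so areas/perimeters/island counts are preserved). Overall, the cross-section is a single solid region. Net area = 96.99 mm².

96.99 mm²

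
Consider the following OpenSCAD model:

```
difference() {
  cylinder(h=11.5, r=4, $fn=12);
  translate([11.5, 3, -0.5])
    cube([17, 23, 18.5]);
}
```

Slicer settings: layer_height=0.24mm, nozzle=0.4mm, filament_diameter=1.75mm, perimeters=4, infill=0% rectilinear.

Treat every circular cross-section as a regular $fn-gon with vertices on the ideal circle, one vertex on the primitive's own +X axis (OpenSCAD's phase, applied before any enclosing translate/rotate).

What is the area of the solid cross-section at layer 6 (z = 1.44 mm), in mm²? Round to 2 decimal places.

48.00 mm²

At z = 1.44 mm: the r=4 cylinder contributes a regular 12-gon of circumradius 4 (area = (12/2)·4.000²·sin(360°/12) = 48.00 mm²); the 17×23 cube at (11.5, 3) contributes its full rectangle (area 391.00 mm²); Taking the first minus the rest: starting from the r=4 cylinder (48.00 mm²), the 17×23 cube at (11.5, 3) misses the remaining region (no effect) — area = 48.00 mm². Overall, the cross-section is a single solid region. Net area = 48.00 mm².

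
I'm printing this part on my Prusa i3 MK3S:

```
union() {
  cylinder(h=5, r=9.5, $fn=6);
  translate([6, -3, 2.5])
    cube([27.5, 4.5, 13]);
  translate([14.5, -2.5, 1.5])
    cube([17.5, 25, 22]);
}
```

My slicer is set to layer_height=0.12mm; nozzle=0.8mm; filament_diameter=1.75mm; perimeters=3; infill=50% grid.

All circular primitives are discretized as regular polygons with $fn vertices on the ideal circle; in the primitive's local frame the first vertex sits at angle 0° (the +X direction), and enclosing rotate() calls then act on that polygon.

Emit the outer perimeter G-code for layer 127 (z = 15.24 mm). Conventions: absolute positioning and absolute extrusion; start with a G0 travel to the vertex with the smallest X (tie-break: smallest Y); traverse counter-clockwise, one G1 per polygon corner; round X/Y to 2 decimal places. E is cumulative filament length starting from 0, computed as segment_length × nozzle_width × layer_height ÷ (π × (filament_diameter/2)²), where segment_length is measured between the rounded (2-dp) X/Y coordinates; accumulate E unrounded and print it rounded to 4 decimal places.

G0 X6.00 Y-3.00 Z15.24
G1 X33.50 Y-3.00 E1.0976
G1 X33.50 Y1.50 E1.2772
G1 X32.00 Y1.50 E1.3371
G1 X32.00 Y22.50 E2.1752
G1 X14.50 Y22.50 E2.8737
G1 X14.50 Y1.50 E3.7118
G1 X6.00 Y1.50 E4.0511
G1 X6.00 Y-3.00 E4.2307

At z = 15.24 mm: the cylinder is absent (z outside [0, 5]); the cube at (6, -3) (footprint 27.5×4.5) is included at this height; the cube at (14.5, -2.5) is present — its section is the full 17.5×25 rectangle; Merging all regions: the regions partially overlap (shared area 70.00 mm²), so overlapping operands fuse into one piece — 1 connected region. The outline is a single polygon with 8 vertices. Extrusion per mm of travel: 0.8 × 0.12 / (π × 0.875²) = 0.039912. Accumulating E over each segment gives final E = 4.2307.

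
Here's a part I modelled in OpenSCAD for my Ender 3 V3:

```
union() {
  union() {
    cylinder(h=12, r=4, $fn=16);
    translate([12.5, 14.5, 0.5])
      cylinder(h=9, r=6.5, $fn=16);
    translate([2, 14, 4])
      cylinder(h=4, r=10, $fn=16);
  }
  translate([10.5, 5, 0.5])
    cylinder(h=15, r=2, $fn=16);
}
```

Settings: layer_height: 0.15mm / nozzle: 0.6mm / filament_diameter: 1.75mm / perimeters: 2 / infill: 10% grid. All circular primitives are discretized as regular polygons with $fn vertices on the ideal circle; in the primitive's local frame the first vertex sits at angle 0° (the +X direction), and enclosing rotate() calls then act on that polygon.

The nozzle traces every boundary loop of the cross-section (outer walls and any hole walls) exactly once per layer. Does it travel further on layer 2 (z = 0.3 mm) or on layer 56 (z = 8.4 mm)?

layer 56 (z = 8.4 mm)

Layer 2 (z = 0.3): the cylinder: section is a regular 16-gon, circumradius r=4 (perimeter = 2·16·4.000·sin(180°/16) = 24.97 mm); the cylinder at (12.5, 14.5) does not reach this height (z outside [0.5, 9.5]); the cylinder at (2, 14) is absent (z outside [4, 8]); Merging all regions: only the r=4 cylinder is present, so the union is just that shape — boundary = 24.97 mm; the cylinder at (10.5, 5) is not intersected at this z (z outside [0.5, 15.5]); Merging all regions: only the result so far is present, so the union is just that shape — boundary = 24.97 mm. So its perimeter = 24.97 mm. Layer 56 (z = 8.4): the r=4 cylinder gives a regular 16-gon of circumradius 4 (constant along its height) (perimeter = 2·16·4.000·sin(180°/16) = 24.97 mm); the cylinder at (12.5, 14.5): section is a regular 16-gon, circumradius r=6.5 (perimeter = 2·16·6.500·sin(180°/16) = 40.58 mm); the cylinder at (2, 14) does not reach this height (z outside [4, 8]); Combining (union): the 2 present regions are separate (no shared area or edge), so areas and boundary lengths simply add and each stays a separate island — boundary = 65.55 mm; the r=2 cylinder at (10.5, 5) contributes a regular 16-gon of circumradius 2 (perimeter = 2·16·2.000·sin(180°/16) = 12.49 mm); Taking the union: the 2 present regions are separate (no shared area or edge), so areas and boundary lengths simply add and each stays a separate island — boundary = 78.04 mm. So its perimeter = 78.04 mm. Layer 56 is larger (78.04 vs 24.97 mm).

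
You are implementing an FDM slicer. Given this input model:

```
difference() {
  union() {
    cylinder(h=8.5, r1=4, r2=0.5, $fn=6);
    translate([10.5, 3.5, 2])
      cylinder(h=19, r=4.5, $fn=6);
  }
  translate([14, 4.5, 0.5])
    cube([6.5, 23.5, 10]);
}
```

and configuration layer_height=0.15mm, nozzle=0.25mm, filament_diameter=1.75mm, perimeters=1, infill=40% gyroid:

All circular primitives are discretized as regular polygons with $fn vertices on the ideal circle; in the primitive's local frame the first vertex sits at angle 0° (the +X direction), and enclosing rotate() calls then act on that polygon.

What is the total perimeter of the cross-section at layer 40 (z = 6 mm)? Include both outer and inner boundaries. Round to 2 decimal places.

36.49 mm

At z = 6 mm: the cone: at t=0.706 of its height the radius interpolates to r₁+(r₂−r₁)t = 1.529, giving a regular 6-gon of that circumradius (perimeter = 2·6·1.529·sin(180°/6) = 9.18 mm); the r=4.5 cylinder at (10.5, 3.5) contributes a regular 6-gon of circumradius 4.5 (perimeter = 2·6·4.500·sin(180°/6) = 27.00 mm); Taking the union: the 2 present regions are separate (no shared area or edge), so areas and boundary lengths simply add and each stays a separate island — boundary = 36.18 mm; the cube at (14, 4.5) (footprint 6.5×23.5) is included at this height (perimeter 60.00 mm); After the difference (first − rest): starting from that combined region, the 6.5×23.5 cube at (14, 4.5) partially overlaps it — only the 0.15 mm² overlap (of its 152.75 mm²) is removed, clipping the outline — boundary = 36.49 mm. Overall, the cross-section has 2 separate islands. Total boundary length (outer) = 36.49 mm.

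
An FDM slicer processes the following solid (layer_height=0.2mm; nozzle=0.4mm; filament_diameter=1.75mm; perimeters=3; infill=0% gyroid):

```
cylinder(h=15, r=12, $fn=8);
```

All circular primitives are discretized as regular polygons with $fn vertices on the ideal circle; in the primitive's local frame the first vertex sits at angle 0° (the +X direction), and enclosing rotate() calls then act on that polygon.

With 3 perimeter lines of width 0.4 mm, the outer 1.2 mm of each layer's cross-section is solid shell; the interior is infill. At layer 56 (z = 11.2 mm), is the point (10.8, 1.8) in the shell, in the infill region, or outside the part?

shell

At z = 11.2 mm: the r=12 cylinder gives a regular 8-gon of circumradius 12 (constant along its height). Overall, the cross-section is a single solid region. The nearest boundary edge runs (12.00, 0.00)→(8.49, 8.49); distance from the point to it = 0.42 mm. The point is inside the cross-section, 0.42 mm from the nearest boundary — within the 1.2 mm shell band (3 × 0.4).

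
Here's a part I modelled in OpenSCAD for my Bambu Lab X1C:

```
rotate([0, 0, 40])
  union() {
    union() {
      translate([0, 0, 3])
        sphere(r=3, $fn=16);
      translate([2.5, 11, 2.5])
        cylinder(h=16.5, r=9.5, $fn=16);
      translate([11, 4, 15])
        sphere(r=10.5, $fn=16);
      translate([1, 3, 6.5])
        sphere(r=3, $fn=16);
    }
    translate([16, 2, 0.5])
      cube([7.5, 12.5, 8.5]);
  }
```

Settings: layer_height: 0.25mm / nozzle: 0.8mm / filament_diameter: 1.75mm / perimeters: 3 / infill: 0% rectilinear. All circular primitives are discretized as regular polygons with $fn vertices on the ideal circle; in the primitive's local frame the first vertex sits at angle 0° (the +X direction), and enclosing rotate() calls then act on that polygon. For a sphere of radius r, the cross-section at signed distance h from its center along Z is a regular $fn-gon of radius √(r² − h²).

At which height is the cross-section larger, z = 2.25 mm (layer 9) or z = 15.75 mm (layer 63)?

Layer 9 (z = 2.25): the sphere: section is a regular 16-gon, circumradius = √(r²−h²) = √(3²−0.75²) = 2.905 (area = (16/2)·2.905²·sin(360°/16) = 25.83 mm²); the cylinder at (2.5, 11) is absent (z outside [2.5, 19]); the sphere at (11, 4) is not intersected at this z (|z−center|=12.750 > r=10.5); the sphere at (1, 3) does not reach this height (|z−center|=4.250 > r=3); Merging all regions: only the r=3 sphere is present, so the union is just that shape — area = 25.83 mm²; the cube at (16, 2) is present — its section is the full 7.5×12.5 rectangle (area 93.75 mm²); Combining (union): the 2 present regions are separate (no shared area or edge), so areas and boundary lengths simply add and each stays a separate island — area = 119.58 mm²; (rotated 40° about Z; rotation is an isometry so areas/perimeters/island counts are preserved). So its area = 119.58 mm². Layer 63 (z = 15.75): the sphere does not reach this height (|z−center|=12.750 > r=3); the r=9.5 cylinder at (2.5, 11) contributes a regular 16-gon of circumradius 9.5 (area = (16/2)·9.500²·sin(360°/16) = 276.30 mm²); the sphere at (11, 4): section is a regular 16-gon, circumradius = √(r²−h²) = √(10.5²−0.75²) = 10.473 (area = (16/2)·10.473²·sin(360°/16) = 335.80 mm²); the sphere at (1, 3) does not reach this height (|z−center|=9.250 > r=3); Merging all regions: the regions partially overlap — summed areas 612.10 mm² minus the doubly-counted overlap 99.87 mm² gives 512.23 mm² — area = 512.23 mm²; the cube at (16, 2) does not reach this height (z outside [0.5, 9]); Merging all regions: only that combined region is present, so the union is just that shape — area = 512.23 mm²; (whole slice rotated 40° about Z — lengths, areas and connectivity unchanged). So its area = 512.23 mm². Layer 63 is larger (512.23 vs 119.58 mm²).

layer 63 (z = 15.75 mm)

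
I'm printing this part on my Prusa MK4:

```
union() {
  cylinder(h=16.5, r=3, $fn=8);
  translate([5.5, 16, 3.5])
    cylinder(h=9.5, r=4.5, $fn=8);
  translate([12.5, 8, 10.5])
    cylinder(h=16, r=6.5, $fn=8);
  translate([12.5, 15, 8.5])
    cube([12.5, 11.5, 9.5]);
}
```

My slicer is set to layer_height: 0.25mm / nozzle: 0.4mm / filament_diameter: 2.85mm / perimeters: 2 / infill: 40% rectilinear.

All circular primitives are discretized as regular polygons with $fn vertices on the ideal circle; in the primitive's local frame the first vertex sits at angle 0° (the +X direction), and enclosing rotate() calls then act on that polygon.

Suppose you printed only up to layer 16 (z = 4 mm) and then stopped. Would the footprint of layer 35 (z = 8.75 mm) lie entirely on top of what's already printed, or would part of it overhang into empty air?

Compare the two slices. At z = 4: the r=3 cylinder gives a regular 8-gon of circumradius 3 (constant along its height) (area = (8/2)·3.000²·sin(360°/8) = 25.46 mm²); the r=4.5 cylinder at (5.5, 16) contributes a regular 8-gon of circumradius 4.5 (area = (8/2)·4.500²·sin(360°/8) = 57.28 mm²); the cylinder at (12.5, 8) is absent (z outside [10.5, 26.5]); the cube at (12.5, 15) does not reach this height (z outside [8.5, 18]); Taking the union: the 2 present regions are separate (no shared area or edge), so areas and boundary lengths simply add and each stays a separate island — area = 82.73 mm². At z = 8.75: the r=3 cylinder contributes a regular 8-gon of circumradius 3 (area = (8/2)·3.000²·sin(360°/8) = 25.46 mm²); the cylinder at (5.5, 16): section is a regular 8-gon, circumradius r=4.5 (area = (8/2)·4.500²·sin(360°/8) = 57.28 mm²); the cylinder at (12.5, 8) does not reach this height (z outside [10.5, 26.5]); the cube at (12.5, 15) is present — its section is the full 12.5×11.5 rectangle (area 143.75 mm²); Combining (union): the 3 present regions are separate (no shared area or edge), so areas and boundary lengths simply add and each stays a separate island — area = 226.48 mm². Checking containment: at z = 8.75 the cross-section extends beyond the z = 4 cross-section by about 143.75 mm².

part overhangs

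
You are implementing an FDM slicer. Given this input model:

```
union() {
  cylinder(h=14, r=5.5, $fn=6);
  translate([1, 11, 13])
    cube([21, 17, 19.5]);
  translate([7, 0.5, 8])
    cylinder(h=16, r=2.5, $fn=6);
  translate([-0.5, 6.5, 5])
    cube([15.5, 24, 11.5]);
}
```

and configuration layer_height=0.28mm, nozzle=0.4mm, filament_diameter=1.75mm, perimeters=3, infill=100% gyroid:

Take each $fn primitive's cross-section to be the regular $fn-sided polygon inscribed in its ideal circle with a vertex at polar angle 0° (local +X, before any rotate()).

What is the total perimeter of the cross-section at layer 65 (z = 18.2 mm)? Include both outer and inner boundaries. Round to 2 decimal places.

91.00 mm

At z = 18.2 mm: the cylinder does not reach this height (z outside [0, 14]); the cube at (1, 11) (footprint 21×17) is included at this height (perimeter 76.00 mm); the r=2.5 cylinder at (7, 0.5) contributes a regular 6-gon of circumradius 2.5 (perimeter = 2·6·2.500·sin(180°/6) = 15.00 mm); the cube at (-0.5, 6.5) does not reach this height (z outside [5, 16.5]); Merging all regions: the 2 present regions are separate (no shared area or edge), so areas and boundary lengths simply add and each stays a separate island — boundary = 91.00 mm. Overall, the cross-section has 2 separate islands. Total boundary length (outer) = 91.00 mm.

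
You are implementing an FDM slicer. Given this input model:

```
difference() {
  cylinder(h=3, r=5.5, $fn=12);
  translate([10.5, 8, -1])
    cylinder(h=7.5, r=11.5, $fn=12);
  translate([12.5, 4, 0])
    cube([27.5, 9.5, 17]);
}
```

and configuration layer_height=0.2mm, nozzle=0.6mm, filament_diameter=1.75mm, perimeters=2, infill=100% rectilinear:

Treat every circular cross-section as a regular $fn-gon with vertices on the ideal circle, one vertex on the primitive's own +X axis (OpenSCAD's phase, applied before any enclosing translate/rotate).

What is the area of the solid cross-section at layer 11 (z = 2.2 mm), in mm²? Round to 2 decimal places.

69.29 mm²

At z = 2.2 mm: the cylinder: section is a regular 12-gon, circumradius r=5.5 (area = (12/2)·5.500²·sin(360°/12) = 90.75 mm²); the r=11.5 cylinder at (10.5, 8) gives a regular 12-gon of circumradius 11.5 (constant along its height) (area = (12/2)·11.500²·sin(360°/12) = 396.75 mm²); the 27.5×9.5 cube at (12.5, 4) contributes its full rectangle (area 261.25 mm²); Subtracting the remaining from the first: starting from the r=5.5 cylinder (90.75 mm²), the r=11.5 cylinder at (10.5, 8) partially overlaps it — only the 21.46 mm² overlap (of its 396.75 mm²) is removed, clipping the outline; the 27.5×9.5 cube at (12.5, 4) misses the remaining region (no effect) — area = 69.29 mm². Overall, the cross-section is a single solid region. Net area = 69.29 mm².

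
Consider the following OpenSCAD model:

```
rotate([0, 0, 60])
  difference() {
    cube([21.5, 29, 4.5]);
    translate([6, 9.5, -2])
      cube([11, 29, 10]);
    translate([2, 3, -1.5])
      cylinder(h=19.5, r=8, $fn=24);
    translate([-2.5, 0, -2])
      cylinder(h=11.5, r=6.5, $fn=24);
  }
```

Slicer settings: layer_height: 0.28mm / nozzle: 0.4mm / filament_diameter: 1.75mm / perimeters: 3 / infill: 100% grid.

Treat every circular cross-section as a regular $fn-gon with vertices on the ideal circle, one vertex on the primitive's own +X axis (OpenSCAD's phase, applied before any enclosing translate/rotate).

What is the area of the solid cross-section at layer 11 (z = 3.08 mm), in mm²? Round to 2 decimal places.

314.40 mm²

At z = 3.08 mm: the 21.5×29 cube contributes its full rectangle (area 623.50 mm²); the cube at (6, 9.5) (footprint 11×29) is included at this height (area 319.00 mm²); the r=8 cylinder at (2, 3) contributes a regular 24-gon of circumradius 8 (area = (24/2)·8.000²·sin(360°/24) = 198.77 mm²); the r=6.5 cylinder at (-2.5, 0) gives a regular 24-gon of circumradius 6.5 (constant along its height) (area = (24/2)·6.500²·sin(360°/24) = 131.22 mm²); Taking the first minus the rest: starting from the 21.5×29 cube (623.50 mm²), the 11×29 cube at (6, 9.5) partially overlaps it — only the 214.50 mm² overlap (of its 319.00 mm²) is removed, clipping the outline; the r=8 cylinder at (2, 3) partially overlaps it — only the 94.60 mm² overlap (of its 198.77 mm²) is removed, clipping the outline; the r=6.5 cylinder at (-2.5, 0) misses the remaining region (no effect) — area = 314.40 mm²; (rotated 60° about Z; rotation is an isometry so areas/perimeters/island counts are preserved). Overall, the cross-section has 2 separate islands. Net area = 314.40 mm².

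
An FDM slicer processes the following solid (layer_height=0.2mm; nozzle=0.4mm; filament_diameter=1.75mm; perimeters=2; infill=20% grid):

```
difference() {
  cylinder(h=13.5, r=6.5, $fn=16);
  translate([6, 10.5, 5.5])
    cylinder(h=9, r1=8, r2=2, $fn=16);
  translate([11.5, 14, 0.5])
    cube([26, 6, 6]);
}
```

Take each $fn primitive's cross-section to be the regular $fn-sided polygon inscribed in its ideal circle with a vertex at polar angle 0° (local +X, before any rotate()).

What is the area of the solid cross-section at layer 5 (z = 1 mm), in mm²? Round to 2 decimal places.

129.35 mm²

At z = 1 mm: the cylinder: section is a regular 16-gon, circumradius r=6.5 (area = (16/2)·6.500²·sin(360°/16) = 129.35 mm²); the cone at (6, 10.5) is not intersected at this z (z outside [5.5, 14.5]); the cube at (11.5, 14) (footprint 26×6) is included at this height (area 156.00 mm²); Taking the first minus the rest: starting from the r=6.5 cylinder (129.35 mm²), the 26×6 cube at (11.5, 14) misses the remaining region (no effect) — area = 129.35 mm². Overall, the cross-section is a single solid region. Net area = 129.35 mm².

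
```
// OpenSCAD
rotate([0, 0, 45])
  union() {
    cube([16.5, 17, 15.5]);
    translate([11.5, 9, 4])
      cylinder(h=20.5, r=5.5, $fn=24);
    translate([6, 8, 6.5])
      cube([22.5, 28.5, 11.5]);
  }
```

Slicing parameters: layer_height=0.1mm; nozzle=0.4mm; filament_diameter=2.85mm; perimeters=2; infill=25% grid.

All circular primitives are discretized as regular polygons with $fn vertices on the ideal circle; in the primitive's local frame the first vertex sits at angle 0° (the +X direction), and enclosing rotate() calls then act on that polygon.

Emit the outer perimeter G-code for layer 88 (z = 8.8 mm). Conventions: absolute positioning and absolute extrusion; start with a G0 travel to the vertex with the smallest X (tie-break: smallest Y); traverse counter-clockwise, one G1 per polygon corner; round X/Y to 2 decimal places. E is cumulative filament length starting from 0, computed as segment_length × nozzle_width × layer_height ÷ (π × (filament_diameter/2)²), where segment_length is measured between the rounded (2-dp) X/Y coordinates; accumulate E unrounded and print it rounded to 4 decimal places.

G0 X-21.57 Y30.05 Z8.80
G1 X-7.78 Y16.26 E0.1223
G1 X-12.02 Y12.02 E0.1599
G1 X0.00 Y0.00 E0.2665
G1 X11.67 Y11.67 E0.3699
G1 X6.84 Y16.49 E0.4127
G1 X6.53 Y17.25 E0.4179
G1 X6.27 Y17.58 E0.4205
G1 X14.50 Y25.81 E0.4935
G1 X-5.66 Y45.96 E0.6722
G1 X-21.57 Y30.05 E0.8133

At z = 8.8 mm: the 16.5×17 cube contributes its full rectangle; the r=5.5 cylinder at (11.5, 9) contributes a regular 24-gon of circumradius 5.5; the 22.5×28.5 cube at (6, 8) contributes its full rectangle; Merging all regions: the regions partially overlap (shared area 188.19 mm²), so overlapping operands fuse into one piece — 1 connected region; (whole slice rotated 45° about Z — lengths, areas and connectivity unchanged). The outline is a single polygon with 10 vertices. Extrusion per mm of travel: 0.4 × 0.1 / (π × 1.425²) = 0.006270. Accumulating E over each segment gives final E = 0.8133.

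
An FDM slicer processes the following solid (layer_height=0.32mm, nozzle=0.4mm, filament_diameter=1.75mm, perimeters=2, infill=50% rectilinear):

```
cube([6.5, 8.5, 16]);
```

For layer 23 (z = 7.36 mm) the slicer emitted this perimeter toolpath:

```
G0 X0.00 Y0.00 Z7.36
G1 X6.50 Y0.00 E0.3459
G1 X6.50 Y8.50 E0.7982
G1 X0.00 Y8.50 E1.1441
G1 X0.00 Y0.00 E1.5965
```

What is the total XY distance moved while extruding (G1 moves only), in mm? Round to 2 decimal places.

Sum the Euclidean lengths of each G1 segment: total = 30.00 mm.

30.00 mm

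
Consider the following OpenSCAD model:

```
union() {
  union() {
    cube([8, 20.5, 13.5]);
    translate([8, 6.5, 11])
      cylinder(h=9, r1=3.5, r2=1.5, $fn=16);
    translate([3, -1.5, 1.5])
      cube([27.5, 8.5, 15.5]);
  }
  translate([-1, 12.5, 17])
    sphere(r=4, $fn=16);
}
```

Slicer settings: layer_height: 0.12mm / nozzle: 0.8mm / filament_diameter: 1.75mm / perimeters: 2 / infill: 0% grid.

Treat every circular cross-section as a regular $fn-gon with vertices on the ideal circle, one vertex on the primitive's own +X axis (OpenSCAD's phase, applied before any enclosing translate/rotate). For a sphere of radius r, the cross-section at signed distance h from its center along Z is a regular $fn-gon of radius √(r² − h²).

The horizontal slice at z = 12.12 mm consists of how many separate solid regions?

1

At z = 12.12 mm: the 8×20.5 cube contributes its full rectangle; the cone at (8, 6.5) (r1=3.5→r2=1.5) has section circumradius 3.251 here — a regular 16-gon; the cube at (3, -1.5) is present — its section is the full 27.5×8.5 rectangle; Combining (union): the regions partially overlap (shared area 60.87 mm²), so overlapping operands fuse into one piece — 1 connected region; the sphere at (-1, 12.5) is not intersected at this z (|z−center|=4.880 > r=4); Combining (union): only the result so far is present, so the union is just that shape — 1 connected region. The result has 1 disconnected region.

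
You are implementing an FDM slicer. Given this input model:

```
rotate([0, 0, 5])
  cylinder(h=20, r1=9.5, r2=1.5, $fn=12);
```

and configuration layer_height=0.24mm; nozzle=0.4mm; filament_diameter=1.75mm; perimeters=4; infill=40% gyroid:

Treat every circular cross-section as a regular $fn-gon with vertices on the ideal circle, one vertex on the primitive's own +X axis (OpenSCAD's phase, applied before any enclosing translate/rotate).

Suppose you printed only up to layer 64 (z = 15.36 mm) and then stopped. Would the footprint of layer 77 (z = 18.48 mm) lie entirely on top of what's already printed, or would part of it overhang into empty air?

entirely on top

Compare the two slices. At z = 15.36: the cone (r1=9.5→r2=1.5) has section circumradius 3.356 here — a regular 12-gon (area = (12/2)·3.356²·sin(360°/12) = 33.79 mm²); (whole slice rotated 5° about Z — lengths, areas and connectivity unchanged). At z = 18.48: the cone contributes a regular 12-gon of circumradius 2.108 (interpolated between r1=9.5 and r2=1.5 at t=0.924) (area = (12/2)·2.108²·sin(360°/12) = 13.33 mm²); (whole slice rotated 5° about Z — lengths, areas and connectivity unchanged). Checking containment: the cross-section at z = 18.48 is a subset of the cross-section at z = 15.36.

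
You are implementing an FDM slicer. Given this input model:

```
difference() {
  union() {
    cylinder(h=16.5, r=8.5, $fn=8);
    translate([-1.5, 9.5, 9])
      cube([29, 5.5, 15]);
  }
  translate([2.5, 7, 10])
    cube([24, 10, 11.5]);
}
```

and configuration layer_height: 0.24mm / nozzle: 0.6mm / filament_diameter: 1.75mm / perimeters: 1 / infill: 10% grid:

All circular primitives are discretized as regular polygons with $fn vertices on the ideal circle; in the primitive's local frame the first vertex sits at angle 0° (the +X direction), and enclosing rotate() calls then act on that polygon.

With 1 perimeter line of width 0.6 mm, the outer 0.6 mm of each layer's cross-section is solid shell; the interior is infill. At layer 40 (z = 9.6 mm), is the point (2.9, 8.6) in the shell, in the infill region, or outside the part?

At z = 9.6 mm: the cylinder: section is a regular 8-gon, circumradius r=8.5; the cube at (-1.5, 9.5) is present — its section is the full 29×5.5 rectangle; Taking the union: the 2 present regions are separate (no shared area or edge), so areas and boundary lengths simply add and each stays a separate island — 2 connected regions; the cube at (2.5, 7) is not intersected at this z (z outside [10, 21.5]); Taking the first minus the rest: none of the subtracted shapes is present at this height, so that combined region is unchanged — 2 connected regions. Overall, the cross-section has 2 separate islands. The nearest boundary edge runs (27.50, 9.50)→(-1.50, 9.50); distance from the point to it = 0.90 mm. The point is not inside any of the regions above, so it lies outside the cross-section (0.90 mm from the nearest boundary).

outside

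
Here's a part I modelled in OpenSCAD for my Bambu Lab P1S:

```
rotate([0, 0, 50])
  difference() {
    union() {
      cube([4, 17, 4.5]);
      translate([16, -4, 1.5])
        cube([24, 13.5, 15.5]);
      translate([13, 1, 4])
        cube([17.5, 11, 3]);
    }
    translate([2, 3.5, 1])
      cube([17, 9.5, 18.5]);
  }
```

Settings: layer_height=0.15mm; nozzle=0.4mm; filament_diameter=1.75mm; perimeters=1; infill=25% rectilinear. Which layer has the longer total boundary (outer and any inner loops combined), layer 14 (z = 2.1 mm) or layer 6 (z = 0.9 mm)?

layer 14 (z = 2.1 mm)

Layer 14 (z = 2.1): the cube is present — its section is the full 4×17 rectangle (perimeter 42.00 mm); the cube at (16, -4) is present — its section is the full 24×13.5 rectangle (perimeter 75.00 mm); the cube at (13, 1) is not intersected at this z (z outside [4, 7]); Taking the union: the 2 present regions are separate (no shared area or edge), so areas and boundary lengths simply add and each stays a separate island — boundary = 117.00 mm; the cube at (2, 3.5) is present — its section is the full 17×9.5 rectangle (perimeter 53.00 mm); Subtracting the remaining from the first: starting from the result so far, the 17×9.5 cube at (2, 3.5) partially overlaps it — only the 37.00 mm² overlap (of its 161.50 mm²) is removed, clipping the outline — boundary = 121.00 mm; (whole slice rotated 50° about Z — lengths, areas and connectivity unchanged). So its perimeter = 121.00 mm. Layer 6 (z = 0.9): the cube is present — its section is the full 4×17 rectangle (perimeter 42.00 mm); the cube at (16, -4) is absent (z outside [1.5, 17]); the cube at (13, 1) does not reach this height (z outside [4, 7]); Taking the union: only the 4×17 cube is present, so the union is just that shape — boundary = 42.00 mm; the cube at (2, 3.5) is not intersected at this z (z outside [1, 19.5]); Taking the first minus the rest: none of the subtracted shapes is present at this height, so the result so far is unchanged — boundary = 42.00 mm; (whole slice rotated 50° about Z — lengths, areas and connectivity unchanged). So its perimeter = 42.00 mm. Layer 14 is larger (121.00 vs 42.00 mm).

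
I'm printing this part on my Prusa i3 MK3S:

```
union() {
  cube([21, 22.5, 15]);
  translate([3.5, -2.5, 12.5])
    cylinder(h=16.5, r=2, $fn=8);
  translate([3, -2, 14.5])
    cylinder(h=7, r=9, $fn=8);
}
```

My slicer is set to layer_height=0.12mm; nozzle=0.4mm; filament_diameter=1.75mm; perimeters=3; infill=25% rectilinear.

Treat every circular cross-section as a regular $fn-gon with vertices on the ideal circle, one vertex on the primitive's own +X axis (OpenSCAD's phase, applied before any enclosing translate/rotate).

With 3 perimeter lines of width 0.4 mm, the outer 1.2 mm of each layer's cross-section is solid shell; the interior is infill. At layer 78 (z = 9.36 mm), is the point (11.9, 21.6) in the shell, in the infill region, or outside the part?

shell

At z = 9.36 mm: the 21×22.5 cube contributes its full rectangle; the cylinder at (3.5, -2.5) does not reach this height (z outside [12.5, 29]); the cylinder at (3, -2) is absent (z outside [14.5, 21.5]); Taking the union: only the 21×22.5 cube is present, so the union is just that shape — 1 connected region. Overall, the cross-section is a single solid region. The nearest boundary edge runs (21.00, 22.50)→(0.00, 22.50); distance from the point to it = 0.90 mm. The point is inside the cross-section, 0.90 mm from the nearest boundary — within the 1.2 mm shell band (3 × 0.4).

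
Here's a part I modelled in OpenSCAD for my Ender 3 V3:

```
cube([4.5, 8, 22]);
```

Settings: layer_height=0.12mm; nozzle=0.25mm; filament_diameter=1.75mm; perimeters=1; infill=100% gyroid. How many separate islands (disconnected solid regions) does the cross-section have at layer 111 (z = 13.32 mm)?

At z = 13.32 mm: the cube is present — its section is the full 4.5×8 rectangle. Overall, the cross-section is a single solid region. Island count = 1.

1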